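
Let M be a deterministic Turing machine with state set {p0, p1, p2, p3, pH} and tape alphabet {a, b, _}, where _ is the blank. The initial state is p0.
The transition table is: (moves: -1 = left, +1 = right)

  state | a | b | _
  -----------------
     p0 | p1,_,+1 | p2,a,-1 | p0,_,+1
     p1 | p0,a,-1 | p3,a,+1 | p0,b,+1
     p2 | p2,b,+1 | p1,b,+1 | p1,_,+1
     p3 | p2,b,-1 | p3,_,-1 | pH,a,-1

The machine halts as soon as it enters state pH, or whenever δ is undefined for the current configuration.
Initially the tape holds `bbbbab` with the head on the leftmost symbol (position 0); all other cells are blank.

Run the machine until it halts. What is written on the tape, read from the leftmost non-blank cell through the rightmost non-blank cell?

p0 | _[b]bbbab   read b → write a, move -1, go to p2
p2 | [_]abbbab   read _ → write _, move +1, go to p1
p1 | _[a]bbbab   read a → write a, move -1, go to p0
p0 | [_]abbbab   read _ → write _, move +1, go to p0
p0 | _[a]bbbab   read a → write _, move +1, go to p1
p1 | __[b]bbab   read b → write a, move +1, go to p3
p3 | __a[b]bab   read b → write _, move -1, go to p3
p3 | __[a]_bab   read a → write b, move -1, go to p2
p2 | _[_]b_bab   read _ → write _, move +1, go to p1
p1 | __[b]_bab   read b → write a, move +1, go to p3
p3 | __a[_]bab   read _ → write a, move -1, go to pH
pH | __[a]abab
The non-blank tape span at halt is aabab.

aabab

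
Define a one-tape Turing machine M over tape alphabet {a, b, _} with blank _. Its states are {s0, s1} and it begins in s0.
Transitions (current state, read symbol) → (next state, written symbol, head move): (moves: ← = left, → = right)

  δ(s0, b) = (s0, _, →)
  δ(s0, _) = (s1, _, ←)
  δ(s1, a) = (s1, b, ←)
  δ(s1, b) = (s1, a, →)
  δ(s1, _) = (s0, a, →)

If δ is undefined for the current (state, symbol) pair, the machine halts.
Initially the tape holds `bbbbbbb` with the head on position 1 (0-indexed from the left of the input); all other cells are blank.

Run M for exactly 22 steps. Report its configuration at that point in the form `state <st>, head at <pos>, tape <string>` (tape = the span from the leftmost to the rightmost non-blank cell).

state=s0 head=1 tape=b[b]bbbbb_   (s0,b)→(s0,_,→)
state=s0 head=2 tape=b_[b]bbbb_   (s0,b)→(s0,_,→)
state=s0 head=3 tape=b__[b]bbb_   (s0,b)→(s0,_,→)
state=s0 head=4 tape=b___[b]bb_   (s0,b)→(s0,_,→)
state=s0 head=5 tape=b____[b]b_   (s0,b)→(s0,_,→)
state=s0 head=6 tape=b_____[b]_   (s0,b)→(s0,_,→)
state=s0 head=7 tape=b______[_]   (s0,_)→(s1,_,←)
state=s1 head=6 tape=b_____[_]_   (s1,_)→(s0,a,→)
state=s0 head=7 tape=b_____a[_]   (s0,_)→(s1,_,←)
state=s1 head=6 tape=b_____[a]_   (s1,a)→(s1,b,←)
state=s1 head=5 tape=b____[_]b_   (s1,_)→(s0,a,→)
state=s0 head=6 tape=b____a[b]_   (s0,b)→(s0,_,→)
state=s0 head=7 tape=b____a_[_]   (s0,_)→(s1,_,←)
state=s1 head=6 tape=b____a[_]_   (s1,_)→(s0,a,→)
state=s0 head=7 tape=b____aa[_]   (s0,_)→(s1,_,←)
state=s1 head=6 tape=b____a[a]_   (s1,a)→(s1,b,←)
state=s1 head=5 tape=b____[a]b_   (s1,a)→(s1,b,←)
state=s1 head=4 tape=b___[_]bb_   (s1,_)→(s0,a,→)
state=s0 head=5 tape=b___a[b]b_   (s0,b)→(s0,_,→)
state=s0 head=6 tape=b___a_[b]_   (s0,b)→(s0,_,→)
state=s0 head=7 tape=b___a__[_]   (s0,_)→(s1,_,←)
state=s1 head=6 tape=b___a_[_]_   (s1,_)→(s0,a,→)
state=s0 head=7 tape=b___a_a[_]
After 22 steps: state s0, head at 7, tape b___a_a.

state s0, head at 7, tape b___a_a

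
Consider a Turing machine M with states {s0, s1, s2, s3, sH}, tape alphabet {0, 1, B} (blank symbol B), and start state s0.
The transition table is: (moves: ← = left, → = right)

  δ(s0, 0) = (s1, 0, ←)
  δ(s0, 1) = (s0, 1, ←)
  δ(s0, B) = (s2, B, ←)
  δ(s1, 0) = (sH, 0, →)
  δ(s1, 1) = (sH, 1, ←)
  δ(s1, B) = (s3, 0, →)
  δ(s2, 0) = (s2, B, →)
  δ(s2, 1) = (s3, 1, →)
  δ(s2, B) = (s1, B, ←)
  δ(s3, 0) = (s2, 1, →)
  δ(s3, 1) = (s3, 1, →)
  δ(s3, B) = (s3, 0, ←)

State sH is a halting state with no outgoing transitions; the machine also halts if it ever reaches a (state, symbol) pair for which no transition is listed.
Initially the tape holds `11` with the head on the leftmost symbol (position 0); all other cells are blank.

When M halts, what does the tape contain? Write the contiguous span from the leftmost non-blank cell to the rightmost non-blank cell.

state=s0 head=0 tape=BBB[1]1BB   (s0,1)→(s0,1,←)
state=s0 head=-1 tape=BB[B]11BB   (s0,B)→(s2,B,←)
state=s2 head=-2 tape=B[B]B11BB   (s2,B)→(s1,B,←)
state=s1 head=-3 tape=[B]BB11BB   (s1,B)→(s3,0,→)
state=s3 head=-2 tape=0[B]B11BB   (s3,B)→(s3,0,←)
state=s3 head=-3 tape=[0]0B11BB   (s3,0)→(s2,1,→)
state=s2 head=-2 tape=1[0]B11BB   (s2,0)→(s2,B,→)
state=s2 head=-1 tape=1B[B]11BB   (s2,B)→(s1,B,←)
state=s1 head=-2 tape=1[B]B11BB   (s1,B)→(s3,0,→)
state=s3 head=-1 tape=10[B]11BB   (s3,B)→(s3,0,←)
state=s3 head=-2 tape=1[0]011BB   (s3,0)→(s2,1,→)
state=s2 head=-1 tape=11[0]11BB   (s2,0)→(s2,B,→)
state=s2 head=0 tape=11B[1]1BB   (s2,1)→(s3,1,→)
state=s3 head=1 tape=11B1[1]BB   (s3,1)→(s3,1,→)
state=s3 head=2 tape=11B11[B]B   (s3,B)→(s3,0,←)
state=s3 head=1 tape=11B1[1]0B   (s3,1)→(s3,1,→)
state=s3 head=2 tape=11B11[0]B   (s3,0)→(s2,1,→)
state=s2 head=3 tape=11B111[B]   (s2,B)→(s1,B,←)
state=s1 head=2 tape=11B11[1]B   (s1,1)→(sH,1,←)
state=sH head=1 tape=11B1[1]1B
The non-blank tape span at halt is 11B111.

11B111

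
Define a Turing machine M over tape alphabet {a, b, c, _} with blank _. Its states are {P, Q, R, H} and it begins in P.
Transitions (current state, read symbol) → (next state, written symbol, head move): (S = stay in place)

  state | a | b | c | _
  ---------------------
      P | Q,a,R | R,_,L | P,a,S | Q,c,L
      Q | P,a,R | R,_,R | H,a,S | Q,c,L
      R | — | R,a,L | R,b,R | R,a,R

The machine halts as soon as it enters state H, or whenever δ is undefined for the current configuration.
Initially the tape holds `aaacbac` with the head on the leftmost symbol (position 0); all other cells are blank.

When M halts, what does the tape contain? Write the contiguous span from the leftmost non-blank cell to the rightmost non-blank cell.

state=P head=0 tape=[a]aacbac   (P,a)→(Q,a,R)
state=Q head=1 tape=a[a]acbac   (Q,a)→(P,a,R)
state=P head=2 tape=aa[a]cbac   (P,a)→(Q,a,R)
state=Q head=3 tape=aaa[c]bac   (Q,c)→(H,a,S)
state=H head=3 tape=aaa[a]bac
The non-blank tape span at halt is aaaabac.

aaaabac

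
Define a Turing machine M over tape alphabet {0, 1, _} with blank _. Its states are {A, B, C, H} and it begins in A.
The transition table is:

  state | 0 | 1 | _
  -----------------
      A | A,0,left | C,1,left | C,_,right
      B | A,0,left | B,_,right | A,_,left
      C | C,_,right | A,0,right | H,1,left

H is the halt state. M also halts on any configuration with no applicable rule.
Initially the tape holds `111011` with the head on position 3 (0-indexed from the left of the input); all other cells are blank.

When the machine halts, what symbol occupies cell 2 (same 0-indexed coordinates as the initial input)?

_

A | 111[0]11__   read 0 → write 0, move left, go to A
A | 11[1]011__   read 1 → write 1, move left, go to C
C | 1[1]1011__   read 1 → write 0, move right, go to A
A | 10[1]011__   read 1 → write 1, move left, go to C
C | 1[0]1011__   read 0 → write _, move right, go to C
C | 1_[1]011__   read 1 → write 0, move right, go to A
A | 1_0[0]11__   read 0 → write 0, move left, go to A
A | 1_[0]011__   read 0 → write 0, move left, go to A
A | 1[_]0011__   read _ → write _, move right, go to C
C | 1_[0]011__   read 0 → write _, move right, go to C
C | 1__[0]11__   read 0 → write _, move right, go to C
C | 1___[1]1__   read 1 → write 0, move right, go to A
A | 1___0[1]__   read 1 → write 1, move left, go to C
C | 1___[0]1__   read 0 → write _, move right, go to C
C | 1____[1]__   read 1 → write 0, move right, go to A
A | 1____0[_]_   read _ → write _, move right, go to C
C | 1____0_[_]   read _ → write 1, move left, go to H
H | 1____0[_]1
Cell 2 holds _ when M halts.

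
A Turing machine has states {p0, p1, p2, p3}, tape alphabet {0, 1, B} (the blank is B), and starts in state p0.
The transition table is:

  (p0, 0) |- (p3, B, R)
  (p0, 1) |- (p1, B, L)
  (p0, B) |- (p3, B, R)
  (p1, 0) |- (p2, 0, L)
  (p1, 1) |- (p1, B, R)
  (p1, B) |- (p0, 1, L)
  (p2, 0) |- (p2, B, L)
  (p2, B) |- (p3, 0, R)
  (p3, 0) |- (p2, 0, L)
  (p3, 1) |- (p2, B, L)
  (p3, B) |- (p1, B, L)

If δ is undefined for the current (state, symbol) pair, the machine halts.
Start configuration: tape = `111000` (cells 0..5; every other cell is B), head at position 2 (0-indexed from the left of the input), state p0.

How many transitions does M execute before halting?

state=p0 head=2 tape=11[1]000   (p0,1)→(p1,B,L)
state=p1 head=1 tape=1[1]B000   (p1,1)→(p1,B,R)
state=p1 head=2 tape=1B[B]000   (p1,B)→(p0,1,L)
state=p0 head=1 tape=1[B]1000   (p0,B)→(p3,B,R)
state=p3 head=2 tape=1B[1]000   (p3,1)→(p2,B,L)
state=p2 head=1 tape=1[B]B000   (p2,B)→(p3,0,R)
state=p3 head=2 tape=10[B]000   (p3,B)→(p1,B,L)
state=p1 head=1 tape=1[0]B000   (p1,0)→(p2,0,L)
state=p2 head=0 tape=[1]0B000
M halts after 8 transitions.

8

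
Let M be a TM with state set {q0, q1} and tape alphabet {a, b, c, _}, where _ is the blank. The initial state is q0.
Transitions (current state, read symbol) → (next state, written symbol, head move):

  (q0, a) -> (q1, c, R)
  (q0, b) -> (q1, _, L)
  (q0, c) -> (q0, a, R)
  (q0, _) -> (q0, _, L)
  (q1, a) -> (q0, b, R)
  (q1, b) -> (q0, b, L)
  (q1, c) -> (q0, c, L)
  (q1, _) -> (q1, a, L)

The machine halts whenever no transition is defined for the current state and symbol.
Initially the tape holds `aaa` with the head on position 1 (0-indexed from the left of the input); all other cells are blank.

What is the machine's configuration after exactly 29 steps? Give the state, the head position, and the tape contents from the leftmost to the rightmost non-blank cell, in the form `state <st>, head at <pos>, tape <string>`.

state q0, head at 2, tape aacca

state=q0 head=1 tape=a[a]a__   (q0,a)→(q1,c,R)
state=q1 head=2 tape=ac[a]__   (q1,a)→(q0,b,R)
state=q0 head=3 tape=acb[_]_   (q0,_)→(q0,_,L)
state=q0 head=2 tape=ac[b]__   (q0,b)→(q1,_,L)
state=q1 head=1 tape=a[c]___   (q1,c)→(q0,c,L)
state=q0 head=0 tape=[a]c___   (q0,a)→(q1,c,R)
state=q1 head=1 tape=c[c]___   (q1,c)→(q0,c,L)
state=q0 head=0 tape=[c]c___   (q0,c)→(q0,a,R)
state=q0 head=1 tape=a[c]___   (q0,c)→(q0,a,R)
state=q0 head=2 tape=aa[_]__   (q0,_)→(q0,_,L)
state=q0 head=1 tape=a[a]___   (q0,a)→(q1,c,R)
state=q1 head=2 tape=ac[_]__   (q1,_)→(q1,a,L)
state=q1 head=1 tape=a[c]a__   (q1,c)→(q0,c,L)
state=q0 head=0 tape=[a]ca__   (q0,a)→(q1,c,R)
state=q1 head=1 tape=c[c]a__   (q1,c)→(q0,c,L)
state=q0 head=0 tape=[c]ca__   (q0,c)→(q0,a,R)
state=q0 head=1 tape=a[c]a__   (q0,c)→(q0,a,R)
state=q0 head=2 tape=aa[a]__   (q0,a)→(q1,c,R)
state=q1 head=3 tape=aac[_]_   (q1,_)→(q1,a,L)
state=q1 head=2 tape=aa[c]a_   (q1,c)→(q0,c,L)
state=q0 head=1 tape=a[a]ca_   (q0,a)→(q1,c,R)
state=q1 head=2 tape=ac[c]a_   (q1,c)→(q0,c,L)
state=q0 head=1 tape=a[c]ca_   (q0,c)→(q0,a,R)
state=q0 head=2 tape=aa[c]a_   (q0,c)→(q0,a,R)
state=q0 head=3 tape=aaa[a]_   (q0,a)→(q1,c,R)
state=q1 head=4 tape=aaac[_]   (q1,_)→(q1,a,L)
state=q1 head=3 tape=aaa[c]a   (q1,c)→(q0,c,L)
state=q0 head=2 tape=aa[a]ca   (q0,a)→(q1,c,R)
state=q1 head=3 tape=aac[c]a   (q1,c)→(q0,c,L)
state=q0 head=2 tape=aa[c]ca
After 29 steps: state q0, head at 2, tape aacca.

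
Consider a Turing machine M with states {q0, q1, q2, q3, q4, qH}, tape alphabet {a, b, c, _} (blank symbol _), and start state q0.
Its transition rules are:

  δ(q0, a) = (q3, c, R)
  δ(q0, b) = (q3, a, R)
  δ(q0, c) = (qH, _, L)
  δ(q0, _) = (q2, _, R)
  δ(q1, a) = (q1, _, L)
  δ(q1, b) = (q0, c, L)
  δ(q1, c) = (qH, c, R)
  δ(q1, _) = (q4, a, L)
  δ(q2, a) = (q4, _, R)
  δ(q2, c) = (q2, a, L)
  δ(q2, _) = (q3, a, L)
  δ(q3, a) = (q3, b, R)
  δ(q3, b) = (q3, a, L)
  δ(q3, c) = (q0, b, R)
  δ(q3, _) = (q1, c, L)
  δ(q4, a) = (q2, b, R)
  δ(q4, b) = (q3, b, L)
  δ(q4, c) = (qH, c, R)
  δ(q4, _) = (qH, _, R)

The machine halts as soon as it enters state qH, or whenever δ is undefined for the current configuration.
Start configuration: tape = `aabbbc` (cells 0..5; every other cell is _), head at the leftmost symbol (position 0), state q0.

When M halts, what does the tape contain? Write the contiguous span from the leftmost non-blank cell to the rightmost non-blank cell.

q0 | [a]abbbc__   read a → write c, move R, go to q3
q3 | c[a]bbbc__   read a → write b, move R, go to q3
q3 | cb[b]bbc__   read b → write a, move L, go to q3
q3 | c[b]abbc__   read b → write a, move L, go to q3
q3 | [c]aabbc__   read c → write b, move R, go to q0
q0 | b[a]abbc__   read a → write c, move R, go to q3
q3 | bc[a]bbc__   read a → write b, move R, go to q3
q3 | bcb[b]bc__   read b → write a, move L, go to q3
q3 | bc[b]abc__   read b → write a, move L, go to q3
q3 | b[c]aabc__   read c → write b, move R, go to q0
q0 | bb[a]abc__   read a → write c, move R, go to q3
q3 | bbc[a]bc__   read a → write b, move R, go to q3
q3 | bbcb[b]c__   read b → write a, move L, go to q3
q3 | bbc[b]ac__   read b → write a, move L, go to q3
q3 | bb[c]aac__   read c → write b, move R, go to q0
q0 | bbb[a]ac__   read a → write c, move R, go to q3
q3 | bbbc[a]c__   read a → write b, move R, go to q3
q3 | bbbcb[c]__   read c → write b, move R, go to q0
q0 | bbbcbb[_]_   read _ → write _, move R, go to q2
q2 | bbbcbb_[_]   read _ → write a, move L, go to q3
q3 | bbbcbb[_]a   read _ → write c, move L, go to q1
q1 | bbbcb[b]ca   read b → write c, move L, go to q0
q0 | bbbc[b]cca   read b → write a, move R, go to q3
q3 | bbbca[c]ca   read c → write b, move R, go to q0
q0 | bbbcab[c]a   read c → write _, move L, go to qH
qH | bbbca[b]_a
The non-blank tape span at halt is bbbcab_a.

bbbcab_a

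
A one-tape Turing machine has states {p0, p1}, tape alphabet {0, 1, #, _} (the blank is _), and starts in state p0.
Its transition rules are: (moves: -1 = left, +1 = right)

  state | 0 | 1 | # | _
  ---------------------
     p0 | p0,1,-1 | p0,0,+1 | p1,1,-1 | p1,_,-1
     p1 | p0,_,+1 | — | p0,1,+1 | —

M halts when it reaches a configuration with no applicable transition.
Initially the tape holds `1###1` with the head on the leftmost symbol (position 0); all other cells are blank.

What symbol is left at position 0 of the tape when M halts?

_

p0 | [1]###1_   read 1 → write 0, move +1, go to p0
p0 | 0[#]##1_   read # → write 1, move -1, go to p1
p1 | [0]1##1_   read 0 → write _, move +1, go to p0
p0 | _[1]##1_   read 1 → write 0, move +1, go to p0
p0 | _0[#]#1_   read # → write 1, move -1, go to p1
p1 | _[0]1#1_   read 0 → write _, move +1, go to p0
p0 | __[1]#1_   read 1 → write 0, move +1, go to p0
p0 | __0[#]1_   read # → write 1, move -1, go to p1
p1 | __[0]11_   read 0 → write _, move +1, go to p0
p0 | ___[1]1_   read 1 → write 0, move +1, go to p0
p0 | ___0[1]_   read 1 → write 0, move +1, go to p0
p0 | ___00[_]   read _ → write _, move -1, go to p1
p1 | ___0[0]_   read 0 → write _, move +1, go to p0
p0 | ___0_[_]   read _ → write _, move -1, go to p1
p1 | ___0[_]_
Cell 0 holds _ when M halts.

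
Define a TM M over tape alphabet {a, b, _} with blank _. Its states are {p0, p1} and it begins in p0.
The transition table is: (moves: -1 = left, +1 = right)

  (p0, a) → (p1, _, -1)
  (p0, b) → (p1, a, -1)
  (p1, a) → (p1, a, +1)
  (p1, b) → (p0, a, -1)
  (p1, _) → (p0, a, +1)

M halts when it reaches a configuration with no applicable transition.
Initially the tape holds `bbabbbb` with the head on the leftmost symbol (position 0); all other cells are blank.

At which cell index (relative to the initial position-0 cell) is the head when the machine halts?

state=p0 head=0 tape=_[b]babbbb__   (p0,b)→(p1,a,-1)
state=p1 head=-1 tape=[_]ababbbb__   (p1,_)→(p0,a,+1)
state=p0 head=0 tape=a[a]babbbb__   (p0,a)→(p1,_,-1)
state=p1 head=-1 tape=[a]_babbbb__   (p1,a)→(p1,a,+1)
state=p1 head=0 tape=a[_]babbbb__   (p1,_)→(p0,a,+1)
state=p0 head=1 tape=aa[b]abbbb__   (p0,b)→(p1,a,-1)
state=p1 head=0 tape=a[a]aabbbb__   (p1,a)→(p1,a,+1)
state=p1 head=1 tape=aa[a]abbbb__   (p1,a)→(p1,a,+1)
state=p1 head=2 tape=aaa[a]bbbb__   (p1,a)→(p1,a,+1)
state=p1 head=3 tape=aaaa[b]bbb__   (p1,b)→(p0,a,-1)
state=p0 head=2 tape=aaa[a]abbb__   (p0,a)→(p1,_,-1)
state=p1 head=1 tape=aa[a]_abbb__   (p1,a)→(p1,a,+1)
state=p1 head=2 tape=aaa[_]abbb__   (p1,_)→(p0,a,+1)
state=p0 head=3 tape=aaaa[a]bbb__   (p0,a)→(p1,_,-1)
state=p1 head=2 tape=aaa[a]_bbb__   (p1,a)→(p1,a,+1)
state=p1 head=3 tape=aaaa[_]bbb__   (p1,_)→(p0,a,+1)
state=p0 head=4 tape=aaaaa[b]bb__   (p0,b)→(p1,a,-1)
state=p1 head=3 tape=aaaa[a]abb__   (p1,a)→(p1,a,+1)
state=p1 head=4 tape=aaaaa[a]bb__   (p1,a)→(p1,a,+1)
state=p1 head=5 tape=aaaaaa[b]b__   (p1,b)→(p0,a,-1)
state=p0 head=4 tape=aaaaa[a]ab__   (p0,a)→(p1,_,-1)
state=p1 head=3 tape=aaaa[a]_ab__   (p1,a)→(p1,a,+1)
state=p1 head=4 tape=aaaaa[_]ab__   (p1,_)→(p0,a,+1)
state=p0 head=5 tape=aaaaaa[a]b__   (p0,a)→(p1,_,-1)
state=p1 head=4 tape=aaaaa[a]_b__   (p1,a)→(p1,a,+1)
state=p1 head=5 tape=aaaaaa[_]b__   (p1,_)→(p0,a,+1)
state=p0 head=6 tape=aaaaaaa[b]__   (p0,b)→(p1,a,-1)
state=p1 head=5 tape=aaaaaa[a]a__   (p1,a)→(p1,a,+1)
state=p1 head=6 tape=aaaaaaa[a]__   (p1,a)→(p1,a,+1)
state=p1 head=7 tape=aaaaaaaa[_]_   (p1,_)→(p0,a,+1)
state=p0 head=8 tape=aaaaaaaaa[_]
At halt the head is at cell 8.

8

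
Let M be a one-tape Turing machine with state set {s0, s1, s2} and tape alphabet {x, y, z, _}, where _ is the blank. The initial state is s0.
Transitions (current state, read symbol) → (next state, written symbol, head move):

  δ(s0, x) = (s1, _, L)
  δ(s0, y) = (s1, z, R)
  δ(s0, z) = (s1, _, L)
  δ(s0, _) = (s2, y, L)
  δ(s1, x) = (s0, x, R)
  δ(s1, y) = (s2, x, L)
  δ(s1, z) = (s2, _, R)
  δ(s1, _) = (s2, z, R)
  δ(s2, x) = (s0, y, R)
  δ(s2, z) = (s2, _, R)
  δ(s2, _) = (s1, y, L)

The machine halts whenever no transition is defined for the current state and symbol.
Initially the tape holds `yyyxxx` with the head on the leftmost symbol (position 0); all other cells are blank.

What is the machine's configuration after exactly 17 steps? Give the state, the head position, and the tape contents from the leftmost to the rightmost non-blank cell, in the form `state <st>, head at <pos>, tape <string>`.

state s1, head at 7, tape yzyzyzzy

state=s0 head=0 tape=[y]yyxxx___   (s0,y)→(s1,z,R)
state=s1 head=1 tape=z[y]yxxx___   (s1,y)→(s2,x,L)
state=s2 head=0 tape=[z]xyxxx___   (s2,z)→(s2,_,R)
state=s2 head=1 tape=_[x]yxxx___   (s2,x)→(s0,y,R)
state=s0 head=2 tape=_y[y]xxx___   (s0,y)→(s1,z,R)
state=s1 head=3 tape=_yz[x]xx___   (s1,x)→(s0,x,R)
state=s0 head=4 tape=_yzx[x]x___   (s0,x)→(s1,_,L)
state=s1 head=3 tape=_yz[x]_x___   (s1,x)→(s0,x,R)
state=s0 head=4 tape=_yzx[_]x___   (s0,_)→(s2,y,L)
state=s2 head=3 tape=_yz[x]yx___   (s2,x)→(s0,y,R)
state=s0 head=4 tape=_yzy[y]x___   (s0,y)→(s1,z,R)
state=s1 head=5 tape=_yzyz[x]___   (s1,x)→(s0,x,R)
state=s0 head=6 tape=_yzyzx[_]__   (s0,_)→(s2,y,L)
state=s2 head=5 tape=_yzyz[x]y__   (s2,x)→(s0,y,R)
state=s0 head=6 tape=_yzyzy[y]__   (s0,y)→(s1,z,R)
state=s1 head=7 tape=_yzyzyz[_]_   (s1,_)→(s2,z,R)
state=s2 head=8 tape=_yzyzyzz[_]   (s2,_)→(s1,y,L)
state=s1 head=7 tape=_yzyzyz[z]y
After 17 steps: state s1, head at 7, tape yzyzyzzy.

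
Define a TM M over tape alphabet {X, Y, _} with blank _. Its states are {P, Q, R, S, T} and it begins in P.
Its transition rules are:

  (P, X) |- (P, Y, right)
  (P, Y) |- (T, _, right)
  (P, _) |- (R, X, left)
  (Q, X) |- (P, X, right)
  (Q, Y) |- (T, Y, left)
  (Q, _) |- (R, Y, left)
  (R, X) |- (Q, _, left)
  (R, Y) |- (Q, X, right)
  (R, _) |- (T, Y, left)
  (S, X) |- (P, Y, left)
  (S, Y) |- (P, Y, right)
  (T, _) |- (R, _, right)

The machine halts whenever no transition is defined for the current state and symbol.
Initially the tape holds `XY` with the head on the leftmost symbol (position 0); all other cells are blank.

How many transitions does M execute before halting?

P | [X]Y___   read X → write Y, move right, go to P
P | Y[Y]___   read Y → write _, move right, go to T
T | Y_[_]__   read _ → write _, move right, go to R
R | Y__[_]_   read _ → write Y, move left, go to T
T | Y_[_]Y_   read _ → write _, move right, go to R
R | Y__[Y]_   read Y → write X, move right, go to Q
Q | Y__X[_]   read _ → write Y, move left, go to R
R | Y__[X]Y   read X → write _, move left, go to Q
Q | Y_[_]_Y   read _ → write Y, move left, go to R
R | Y[_]Y_Y   read _ → write Y, move left, go to T
T | [Y]YY_Y
M halts after 10 transitions.

10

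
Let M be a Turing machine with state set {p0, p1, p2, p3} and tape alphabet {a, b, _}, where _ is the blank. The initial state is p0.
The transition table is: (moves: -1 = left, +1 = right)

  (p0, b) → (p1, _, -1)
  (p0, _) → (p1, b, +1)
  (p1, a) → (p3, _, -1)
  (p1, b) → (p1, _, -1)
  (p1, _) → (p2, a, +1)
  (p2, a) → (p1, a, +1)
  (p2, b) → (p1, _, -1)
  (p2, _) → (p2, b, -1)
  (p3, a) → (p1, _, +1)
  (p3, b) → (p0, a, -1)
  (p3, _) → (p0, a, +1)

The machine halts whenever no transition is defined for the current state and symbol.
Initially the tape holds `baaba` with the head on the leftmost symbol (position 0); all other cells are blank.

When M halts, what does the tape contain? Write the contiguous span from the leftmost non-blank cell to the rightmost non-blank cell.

abaabaaa

state=p0 head=0 tape=__[b]aaba___   (p0,b)→(p1,_,-1)
state=p1 head=-1 tape=_[_]_aaba___   (p1,_)→(p2,a,+1)
state=p2 head=0 tape=_a[_]aaba___   (p2,_)→(p2,b,-1)
state=p2 head=-1 tape=_[a]baaba___   (p2,a)→(p1,a,+1)
state=p1 head=0 tape=_a[b]aaba___   (p1,b)→(p1,_,-1)
state=p1 head=-1 tape=_[a]_aaba___   (p1,a)→(p3,_,-1)
state=p3 head=-2 tape=[_]__aaba___   (p3,_)→(p0,a,+1)
state=p0 head=-1 tape=a[_]_aaba___   (p0,_)→(p1,b,+1)
state=p1 head=0 tape=ab[_]aaba___   (p1,_)→(p2,a,+1)
state=p2 head=1 tape=aba[a]aba___   (p2,a)→(p1,a,+1)
state=p1 head=2 tape=abaa[a]ba___   (p1,a)→(p3,_,-1)
state=p3 head=1 tape=aba[a]_ba___   (p3,a)→(p1,_,+1)
state=p1 head=2 tape=aba_[_]ba___   (p1,_)→(p2,a,+1)
state=p2 head=3 tape=aba_a[b]a___   (p2,b)→(p1,_,-1)
state=p1 head=2 tape=aba_[a]_a___   (p1,a)→(p3,_,-1)
state=p3 head=1 tape=aba[_]__a___   (p3,_)→(p0,a,+1)
state=p0 head=2 tape=abaa[_]_a___   (p0,_)→(p1,b,+1)
state=p1 head=3 tape=abaab[_]a___   (p1,_)→(p2,a,+1)
state=p2 head=4 tape=abaaba[a]___   (p2,a)→(p1,a,+1)
state=p1 head=5 tape=abaabaa[_]__   (p1,_)→(p2,a,+1)
state=p2 head=6 tape=abaabaaa[_]_   (p2,_)→(p2,b,-1)
state=p2 head=5 tape=abaabaa[a]b_   (p2,a)→(p1,a,+1)
state=p1 head=6 tape=abaabaaa[b]_   (p1,b)→(p1,_,-1)
state=p1 head=5 tape=abaabaa[a]__   (p1,a)→(p3,_,-1)
state=p3 head=4 tape=abaaba[a]___   (p3,a)→(p1,_,+1)
state=p1 head=5 tape=abaaba_[_]__   (p1,_)→(p2,a,+1)
state=p2 head=6 tape=abaaba_a[_]_   (p2,_)→(p2,b,-1)
state=p2 head=5 tape=abaaba_[a]b_   (p2,a)→(p1,a,+1)
state=p1 head=6 tape=abaaba_a[b]_   (p1,b)→(p1,_,-1)
state=p1 head=5 tape=abaaba_[a]__   (p1,a)→(p3,_,-1)
state=p3 head=4 tape=abaaba[_]___   (p3,_)→(p0,a,+1)
state=p0 head=5 tape=abaabaa[_]__   (p0,_)→(p1,b,+1)
state=p1 head=6 tape=abaabaab[_]_   (p1,_)→(p2,a,+1)
state=p2 head=7 tape=abaabaaba[_]   (p2,_)→(p2,b,-1)
state=p2 head=6 tape=abaabaab[a]b   (p2,a)→(p1,a,+1)
state=p1 head=7 tape=abaabaaba[b]   (p1,b)→(p1,_,-1)
state=p1 head=6 tape=abaabaab[a]_   (p1,a)→(p3,_,-1)
state=p3 head=5 tape=abaabaa[b]__   (p3,b)→(p0,a,-1)
state=p0 head=4 tape=abaaba[a]a__
The non-blank tape span at halt is abaabaaa.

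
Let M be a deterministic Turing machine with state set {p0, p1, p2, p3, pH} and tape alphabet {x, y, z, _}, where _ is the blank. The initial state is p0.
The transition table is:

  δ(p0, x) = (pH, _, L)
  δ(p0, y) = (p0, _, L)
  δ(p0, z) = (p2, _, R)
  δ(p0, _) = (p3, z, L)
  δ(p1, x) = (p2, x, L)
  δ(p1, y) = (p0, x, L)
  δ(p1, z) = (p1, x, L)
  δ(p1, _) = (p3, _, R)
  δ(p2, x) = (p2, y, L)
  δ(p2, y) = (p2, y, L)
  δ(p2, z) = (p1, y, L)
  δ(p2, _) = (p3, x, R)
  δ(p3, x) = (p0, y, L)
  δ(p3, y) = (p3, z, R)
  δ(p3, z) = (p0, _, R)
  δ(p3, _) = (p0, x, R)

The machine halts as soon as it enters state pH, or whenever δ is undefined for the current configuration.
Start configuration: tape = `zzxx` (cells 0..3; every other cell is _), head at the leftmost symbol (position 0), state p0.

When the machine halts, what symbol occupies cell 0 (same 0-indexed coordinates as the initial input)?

_

state=p0 head=0 tape=[z]zxx______   (p0,z)→(p2,_,R)
state=p2 head=1 tape=_[z]xx______   (p2,z)→(p1,y,L)
state=p1 head=0 tape=[_]yxx______   (p1,_)→(p3,_,R)
state=p3 head=1 tape=_[y]xx______   (p3,y)→(p3,z,R)
state=p3 head=2 tape=_z[x]x______   (p3,x)→(p0,y,L)
state=p0 head=1 tape=_[z]yx______   (p0,z)→(p2,_,R)
state=p2 head=2 tape=__[y]x______   (p2,y)→(p2,y,L)
state=p2 head=1 tape=_[_]yx______   (p2,_)→(p3,x,R)
state=p3 head=2 tape=_x[y]x______   (p3,y)→(p3,z,R)
state=p3 head=3 tape=_xz[x]______   (p3,x)→(p0,y,L)
state=p0 head=2 tape=_x[z]y______   (p0,z)→(p2,_,R)
state=p2 head=3 tape=_x_[y]______   (p2,y)→(p2,y,L)
state=p2 head=2 tape=_x[_]y______   (p2,_)→(p3,x,R)
state=p3 head=3 tape=_xx[y]______   (p3,y)→(p3,z,R)
state=p3 head=4 tape=_xxz[_]_____   (p3,_)→(p0,x,R)
state=p0 head=5 tape=_xxzx[_]____   (p0,_)→(p3,z,L)
state=p3 head=4 tape=_xxz[x]z____   (p3,x)→(p0,y,L)
state=p0 head=3 tape=_xx[z]yz____   (p0,z)→(p2,_,R)
state=p2 head=4 tape=_xx_[y]z____   (p2,y)→(p2,y,L)
state=p2 head=3 tape=_xx[_]yz____   (p2,_)→(p3,x,R)
state=p3 head=4 tape=_xxx[y]z____   (p3,y)→(p3,z,R)
state=p3 head=5 tape=_xxxz[z]____   (p3,z)→(p0,_,R)
state=p0 head=6 tape=_xxxz_[_]___   (p0,_)→(p3,z,L)
state=p3 head=5 tape=_xxxz[_]z___   (p3,_)→(p0,x,R)
state=p0 head=6 tape=_xxxzx[z]___   (p0,z)→(p2,_,R)
state=p2 head=7 tape=_xxxzx_[_]__   (p2,_)→(p3,x,R)
state=p3 head=8 tape=_xxxzx_x[_]_   (p3,_)→(p0,x,R)
state=p0 head=9 tape=_xxxzx_xx[_]   (p0,_)→(p3,z,L)
state=p3 head=8 tape=_xxxzx_x[x]z   (p3,x)→(p0,y,L)
state=p0 head=7 tape=_xxxzx_[x]yz   (p0,x)→(pH,_,L)
state=pH head=6 tape=_xxxzx[_]_yz
Cell 0 holds _ when M halts.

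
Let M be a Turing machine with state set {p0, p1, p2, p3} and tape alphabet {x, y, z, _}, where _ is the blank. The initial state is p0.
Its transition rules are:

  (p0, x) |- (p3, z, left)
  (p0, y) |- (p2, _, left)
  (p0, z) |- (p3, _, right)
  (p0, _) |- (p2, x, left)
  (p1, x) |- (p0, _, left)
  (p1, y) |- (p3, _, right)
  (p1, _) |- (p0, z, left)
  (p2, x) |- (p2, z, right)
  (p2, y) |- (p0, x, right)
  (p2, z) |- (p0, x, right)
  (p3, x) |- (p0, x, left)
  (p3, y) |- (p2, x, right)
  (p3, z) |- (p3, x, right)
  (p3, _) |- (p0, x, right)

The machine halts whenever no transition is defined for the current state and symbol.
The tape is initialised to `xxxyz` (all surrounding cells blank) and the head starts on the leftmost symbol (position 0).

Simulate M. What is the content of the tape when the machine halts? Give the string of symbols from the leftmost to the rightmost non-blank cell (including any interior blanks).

state=p0 head=0 tape=_[x]xxyz___   (p0,x)→(p3,z,left)
state=p3 head=-1 tape=[_]zxxyz___   (p3,_)→(p0,x,right)
state=p0 head=0 tape=x[z]xxyz___   (p0,z)→(p3,_,right)
state=p3 head=1 tape=x_[x]xyz___   (p3,x)→(p0,x,left)
state=p0 head=0 tape=x[_]xxyz___   (p0,_)→(p2,x,left)
state=p2 head=-1 tape=[x]xxxyz___   (p2,x)→(p2,z,right)
state=p2 head=0 tape=z[x]xxyz___   (p2,x)→(p2,z,right)
state=p2 head=1 tape=zz[x]xyz___   (p2,x)→(p2,z,right)
state=p2 head=2 tape=zzz[x]yz___   (p2,x)→(p2,z,right)
state=p2 head=3 tape=zzzz[y]z___   (p2,y)→(p0,x,right)
state=p0 head=4 tape=zzzzx[z]___   (p0,z)→(p3,_,right)
state=p3 head=5 tape=zzzzx_[_]__   (p3,_)→(p0,x,right)
state=p0 head=6 tape=zzzzx_x[_]_   (p0,_)→(p2,x,left)
state=p2 head=5 tape=zzzzx_[x]x_   (p2,x)→(p2,z,right)
state=p2 head=6 tape=zzzzx_z[x]_   (p2,x)→(p2,z,right)
state=p2 head=7 tape=zzzzx_zz[_]
The non-blank tape span at halt is zzzzx_zz.

zzzzx_zz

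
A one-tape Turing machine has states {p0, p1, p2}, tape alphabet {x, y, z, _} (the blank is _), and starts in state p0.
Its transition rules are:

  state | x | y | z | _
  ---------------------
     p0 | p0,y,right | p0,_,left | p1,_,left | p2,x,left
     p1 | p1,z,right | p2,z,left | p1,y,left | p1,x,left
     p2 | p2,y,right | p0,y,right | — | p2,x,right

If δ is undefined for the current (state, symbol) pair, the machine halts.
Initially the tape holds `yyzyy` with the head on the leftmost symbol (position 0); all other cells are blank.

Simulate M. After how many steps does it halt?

state=p0 head=0 tape=__[y]yzyy   (p0,y)→(p0,_,left)
state=p0 head=-1 tape=_[_]_yzyy   (p0,_)→(p2,x,left)
state=p2 head=-2 tape=[_]x_yzyy   (p2,_)→(p2,x,right)
state=p2 head=-1 tape=x[x]_yzyy   (p2,x)→(p2,y,right)
state=p2 head=0 tape=xy[_]yzyy   (p2,_)→(p2,x,right)
state=p2 head=1 tape=xyx[y]zyy   (p2,y)→(p0,y,right)
state=p0 head=2 tape=xyxy[z]yy   (p0,z)→(p1,_,left)
state=p1 head=1 tape=xyx[y]_yy   (p1,y)→(p2,z,left)
state=p2 head=0 tape=xy[x]z_yy   (p2,x)→(p2,y,right)
state=p2 head=1 tape=xyy[z]_yy
M halts after 9 transitions.

9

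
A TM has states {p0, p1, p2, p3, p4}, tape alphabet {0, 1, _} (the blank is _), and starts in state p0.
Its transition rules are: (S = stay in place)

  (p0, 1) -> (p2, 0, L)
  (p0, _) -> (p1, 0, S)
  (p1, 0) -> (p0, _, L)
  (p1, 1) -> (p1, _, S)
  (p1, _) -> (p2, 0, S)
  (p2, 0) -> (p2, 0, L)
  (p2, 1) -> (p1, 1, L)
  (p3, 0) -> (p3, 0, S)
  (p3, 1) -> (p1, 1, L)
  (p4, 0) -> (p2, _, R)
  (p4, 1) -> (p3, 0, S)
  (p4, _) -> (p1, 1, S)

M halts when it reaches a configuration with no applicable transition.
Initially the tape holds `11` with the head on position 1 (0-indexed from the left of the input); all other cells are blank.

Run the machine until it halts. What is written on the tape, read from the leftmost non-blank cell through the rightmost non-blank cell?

state=p0 head=1 tape=__1[1]   (p0,1)→(p2,0,L)
state=p2 head=0 tape=__[1]0   (p2,1)→(p1,1,L)
state=p1 head=-1 tape=_[_]10   (p1,_)→(p2,0,S)
state=p2 head=-1 tape=_[0]10   (p2,0)→(p2,0,L)
state=p2 head=-2 tape=[_]010
The non-blank tape span at halt is 010.

010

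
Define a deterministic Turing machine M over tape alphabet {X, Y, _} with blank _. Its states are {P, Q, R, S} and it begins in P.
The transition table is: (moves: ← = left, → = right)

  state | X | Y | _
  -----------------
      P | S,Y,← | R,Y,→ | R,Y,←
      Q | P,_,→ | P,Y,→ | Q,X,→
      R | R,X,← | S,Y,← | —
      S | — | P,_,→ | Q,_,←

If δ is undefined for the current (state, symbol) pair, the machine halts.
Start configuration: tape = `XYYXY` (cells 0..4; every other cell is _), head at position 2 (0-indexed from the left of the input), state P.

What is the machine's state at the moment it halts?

R

P | XY[Y]XY   read Y → write Y, move →, go to R
R | XYY[X]Y   read X → write X, move ←, go to R
R | XY[Y]XY   read Y → write Y, move ←, go to S
S | X[Y]YXY   read Y → write _, move →, go to P
P | X_[Y]XY   read Y → write Y, move →, go to R
R | X_Y[X]Y   read X → write X, move ←, go to R
R | X_[Y]XY   read Y → write Y, move ←, go to S
S | X[_]YXY   read _ → write _, move ←, go to Q
Q | [X]_YXY   read X → write _, move →, go to P
P | _[_]YXY   read _ → write Y, move ←, go to R
R | [_]YYXY
No transition is defined for (R, _); M halts in state R.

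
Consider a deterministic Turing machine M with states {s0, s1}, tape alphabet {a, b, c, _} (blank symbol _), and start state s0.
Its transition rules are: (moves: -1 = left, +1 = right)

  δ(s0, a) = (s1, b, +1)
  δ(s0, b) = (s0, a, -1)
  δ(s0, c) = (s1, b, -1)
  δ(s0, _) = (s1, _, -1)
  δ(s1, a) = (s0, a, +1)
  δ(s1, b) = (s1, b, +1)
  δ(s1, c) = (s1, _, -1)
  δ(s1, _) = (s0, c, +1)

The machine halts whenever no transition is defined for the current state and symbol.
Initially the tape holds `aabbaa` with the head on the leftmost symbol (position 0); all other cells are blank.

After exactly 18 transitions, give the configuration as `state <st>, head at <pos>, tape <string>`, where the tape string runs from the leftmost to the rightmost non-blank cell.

state s0, head at 6, tape bbbaba

s0 | [a]abbaa_   read a → write b, move +1, go to s1
s1 | b[a]bbaa_   read a → write a, move +1, go to s0
s0 | ba[b]baa_   read b → write a, move -1, go to s0
s0 | b[a]abaa_   read a → write b, move +1, go to s1
s1 | bb[a]baa_   read a → write a, move +1, go to s0
s0 | bba[b]aa_   read b → write a, move -1, go to s0
s0 | bb[a]aaa_   read a → write b, move +1, go to s1
s1 | bbb[a]aa_   read a → write a, move +1, go to s0
s0 | bbba[a]a_   read a → write b, move +1, go to s1
s1 | bbbab[a]_   read a → write a, move +1, go to s0
s0 | bbbaba[_]   read _ → write _, move -1, go to s1
s1 | bbbab[a]_   read a → write a, move +1, go to s0
s0 | bbbaba[_]   read _ → write _, move -1, go to s1
s1 | bbbab[a]_   read a → write a, move +1, go to s0
s0 | bbbaba[_]   read _ → write _, move -1, go to s1
s1 | bbbab[a]_   read a → write a, move +1, go to s0
s0 | bbbaba[_]   read _ → write _, move -1, go to s1
s1 | bbbab[a]_   read a → write a, move +1, go to s0
s0 | bbbaba[_]
After 18 steps: state s0, head at 6, tape bbbaba.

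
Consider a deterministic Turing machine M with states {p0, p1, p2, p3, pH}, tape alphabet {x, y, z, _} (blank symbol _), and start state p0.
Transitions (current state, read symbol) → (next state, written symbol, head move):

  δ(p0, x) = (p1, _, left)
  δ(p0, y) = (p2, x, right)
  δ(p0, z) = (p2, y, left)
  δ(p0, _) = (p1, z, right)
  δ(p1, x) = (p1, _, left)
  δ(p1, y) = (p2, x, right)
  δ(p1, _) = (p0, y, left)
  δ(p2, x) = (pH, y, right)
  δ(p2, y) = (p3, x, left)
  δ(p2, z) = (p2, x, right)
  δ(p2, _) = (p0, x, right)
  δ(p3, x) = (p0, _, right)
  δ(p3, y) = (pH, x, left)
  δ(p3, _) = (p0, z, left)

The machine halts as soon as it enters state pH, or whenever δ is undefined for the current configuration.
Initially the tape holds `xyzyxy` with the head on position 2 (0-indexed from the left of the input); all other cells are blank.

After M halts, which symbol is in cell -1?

z

p0 | _xy[z]yxy   read z → write y, move left, go to p2
p2 | _x[y]yyxy   read y → write x, move left, go to p3
p3 | _[x]xyyxy   read x → write _, move right, go to p0
p0 | __[x]yyxy   read x → write _, move left, go to p1
p1 | _[_]_yyxy   read _ → write y, move left, go to p0
p0 | [_]y_yyxy   read _ → write z, move right, go to p1
p1 | z[y]_yyxy   read y → write x, move right, go to p2
p2 | zx[_]yyxy   read _ → write x, move right, go to p0
p0 | zxx[y]yxy   read y → write x, move right, go to p2
p2 | zxxx[y]xy   read y → write x, move left, go to p3
p3 | zxx[x]xxy   read x → write _, move right, go to p0
p0 | zxx_[x]xy   read x → write _, move left, go to p1
p1 | zxx[_]_xy   read _ → write y, move left, go to p0
p0 | zx[x]y_xy   read x → write _, move left, go to p1
p1 | z[x]_y_xy   read x → write _, move left, go to p1
p1 | [z]__y_xy
Cell -1 holds z when M halts.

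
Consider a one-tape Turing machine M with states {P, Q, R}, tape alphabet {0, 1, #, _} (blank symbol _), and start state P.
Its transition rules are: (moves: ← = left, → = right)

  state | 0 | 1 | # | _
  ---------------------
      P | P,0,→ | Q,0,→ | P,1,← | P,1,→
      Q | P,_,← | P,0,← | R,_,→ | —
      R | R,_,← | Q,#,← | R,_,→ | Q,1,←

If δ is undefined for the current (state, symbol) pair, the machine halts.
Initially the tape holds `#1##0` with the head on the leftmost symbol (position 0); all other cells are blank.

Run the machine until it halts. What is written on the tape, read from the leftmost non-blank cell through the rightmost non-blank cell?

P | _[#]1##0   read # → write 1, move ←, go to P
P | [_]11##0   read _ → write 1, move →, go to P
P | 1[1]1##0   read 1 → write 0, move →, go to Q
Q | 10[1]##0   read 1 → write 0, move ←, go to P
P | 1[0]0##0   read 0 → write 0, move →, go to P
P | 10[0]##0   read 0 → write 0, move →, go to P
P | 100[#]#0   read # → write 1, move ←, go to P
P | 10[0]1#0   read 0 → write 0, move →, go to P
P | 100[1]#0   read 1 → write 0, move →, go to Q
Q | 1000[#]0   read # → write _, move →, go to R
R | 1000_[0]   read 0 → write _, move ←, go to R
R | 1000[_]_   read _ → write 1, move ←, go to Q
Q | 100[0]1_   read 0 → write _, move ←, go to P
P | 10[0]_1_   read 0 → write 0, move →, go to P
P | 100[_]1_   read _ → write 1, move →, go to P
P | 1001[1]_   read 1 → write 0, move →, go to Q
Q | 10010[_]
The non-blank tape span at halt is 10010.

10010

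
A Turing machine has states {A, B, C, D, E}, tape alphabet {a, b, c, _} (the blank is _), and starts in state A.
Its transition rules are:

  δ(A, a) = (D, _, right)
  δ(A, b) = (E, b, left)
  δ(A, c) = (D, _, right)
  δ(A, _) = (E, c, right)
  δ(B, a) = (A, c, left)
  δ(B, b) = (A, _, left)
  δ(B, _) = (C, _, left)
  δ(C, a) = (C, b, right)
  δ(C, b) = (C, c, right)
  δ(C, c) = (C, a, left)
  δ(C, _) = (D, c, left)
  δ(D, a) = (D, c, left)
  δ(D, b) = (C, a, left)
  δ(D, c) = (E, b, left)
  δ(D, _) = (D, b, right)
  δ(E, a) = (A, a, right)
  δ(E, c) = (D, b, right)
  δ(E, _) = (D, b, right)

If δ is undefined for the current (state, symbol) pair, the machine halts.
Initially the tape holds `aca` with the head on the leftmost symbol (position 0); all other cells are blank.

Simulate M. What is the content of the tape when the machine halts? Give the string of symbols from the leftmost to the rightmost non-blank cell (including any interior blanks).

state=A head=0 tape=__[a]ca__   (A,a)→(D,_,right)
state=D head=1 tape=___[c]a__   (D,c)→(E,b,left)
state=E head=0 tape=__[_]ba__   (E,_)→(D,b,right)
state=D head=1 tape=__b[b]a__   (D,b)→(C,a,left)
state=C head=0 tape=__[b]aa__   (C,b)→(C,c,right)
state=C head=1 tape=__c[a]a__   (C,a)→(C,b,right)
state=C head=2 tape=__cb[a]__   (C,a)→(C,b,right)
state=C head=3 tape=__cbb[_]_   (C,_)→(D,c,left)
state=D head=2 tape=__cb[b]c_   (D,b)→(C,a,left)
state=C head=1 tape=__c[b]ac_   (C,b)→(C,c,right)
state=C head=2 tape=__cc[a]c_   (C,a)→(C,b,right)
state=C head=3 tape=__ccb[c]_   (C,c)→(C,a,left)
state=C head=2 tape=__cc[b]a_   (C,b)→(C,c,right)
state=C head=3 tape=__ccc[a]_   (C,a)→(C,b,right)
state=C head=4 tape=__cccb[_]   (C,_)→(D,c,left)
state=D head=3 tape=__ccc[b]c   (D,b)→(C,a,left)
state=C head=2 tape=__cc[c]ac   (C,c)→(C,a,left)
state=C head=1 tape=__c[c]aac   (C,c)→(C,a,left)
state=C head=0 tape=__[c]aaac   (C,c)→(C,a,left)
state=C head=-1 tape=_[_]aaaac   (C,_)→(D,c,left)
state=D head=-2 tape=[_]caaaac   (D,_)→(D,b,right)
state=D head=-1 tape=b[c]aaaac   (D,c)→(E,b,left)
state=E head=-2 tape=[b]baaaac
The non-blank tape span at halt is bbaaaac.

bbaaaac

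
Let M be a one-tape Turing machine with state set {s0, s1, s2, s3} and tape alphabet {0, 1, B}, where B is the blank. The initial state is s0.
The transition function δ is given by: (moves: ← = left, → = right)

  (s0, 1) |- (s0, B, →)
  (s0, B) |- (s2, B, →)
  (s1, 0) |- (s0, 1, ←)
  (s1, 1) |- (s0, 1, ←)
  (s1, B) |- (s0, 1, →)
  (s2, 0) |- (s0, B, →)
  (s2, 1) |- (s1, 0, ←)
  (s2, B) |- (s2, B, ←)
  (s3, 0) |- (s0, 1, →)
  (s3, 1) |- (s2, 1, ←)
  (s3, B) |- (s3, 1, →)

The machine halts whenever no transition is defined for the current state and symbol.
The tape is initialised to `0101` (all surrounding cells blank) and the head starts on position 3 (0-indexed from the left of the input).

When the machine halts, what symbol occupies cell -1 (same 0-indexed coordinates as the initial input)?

1

state=s0 head=3 tape=B010[1]BB   (s0,1)→(s0,B,→)
state=s0 head=4 tape=B010B[B]B   (s0,B)→(s2,B,→)
state=s2 head=5 tape=B010BB[B]   (s2,B)→(s2,B,←)
state=s2 head=4 tape=B010B[B]B   (s2,B)→(s2,B,←)
state=s2 head=3 tape=B010[B]BB   (s2,B)→(s2,B,←)
state=s2 head=2 tape=B01[0]BBB   (s2,0)→(s0,B,→)
state=s0 head=3 tape=B01B[B]BB   (s0,B)→(s2,B,→)
state=s2 head=4 tape=B01BB[B]B   (s2,B)→(s2,B,←)
state=s2 head=3 tape=B01B[B]BB   (s2,B)→(s2,B,←)
state=s2 head=2 tape=B01[B]BBB   (s2,B)→(s2,B,←)
state=s2 head=1 tape=B0[1]BBBB   (s2,1)→(s1,0,←)
state=s1 head=0 tape=B[0]0BBBB   (s1,0)→(s0,1,←)
state=s0 head=-1 tape=[B]10BBBB   (s0,B)→(s2,B,→)
state=s2 head=0 tape=B[1]0BBBB   (s2,1)→(s1,0,←)
state=s1 head=-1 tape=[B]00BBBB   (s1,B)→(s0,1,→)
state=s0 head=0 tape=1[0]0BBBB
Cell -1 holds 1 when M halts.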